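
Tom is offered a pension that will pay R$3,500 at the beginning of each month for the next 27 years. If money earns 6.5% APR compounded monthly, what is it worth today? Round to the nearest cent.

With 12 periods per year: i = 0.00541667, n = 324.
PV = PMT · [1 − (1+i)^(−n)] / i × (1+i) = 3500 · 153.368781 = 536,790.7318
(annuity-due: payments at period start, so ×(1+i).)

R$536,790.73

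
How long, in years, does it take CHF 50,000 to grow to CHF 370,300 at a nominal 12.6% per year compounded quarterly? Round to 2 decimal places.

16.14 years

Periodic rate i = 0.126/4 = 0.0315.
n = ln(370300/50000) / ln(1+0.0315) = ln(7.40600) / 0.031014 = 64.5607 quarters
= 64.5607/4 years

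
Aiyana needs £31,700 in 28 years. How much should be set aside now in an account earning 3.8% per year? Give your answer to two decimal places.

PV = FV·(1+i)^(−n) = 31,700 × 0.351944 = 11,156.6386

£11,156.64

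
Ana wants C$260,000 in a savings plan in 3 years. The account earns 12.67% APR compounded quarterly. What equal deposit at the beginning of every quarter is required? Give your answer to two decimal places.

C$17,589.35

i = 0.1267/4 = 0.031675 per quarter; n = 3·4 = 12.
FV-annuity factor × (1+i) = 14.781670; PMT = 260000 / 14.781670 = 17,589.3523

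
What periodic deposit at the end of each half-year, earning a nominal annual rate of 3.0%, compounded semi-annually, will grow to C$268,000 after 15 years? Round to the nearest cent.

With 2 periods per year: i = 0.015, n = 30.
FV-annuity factor = 37.538681; PMT = 268000 / 37.538681 = 7,139.3025

C$7,139.30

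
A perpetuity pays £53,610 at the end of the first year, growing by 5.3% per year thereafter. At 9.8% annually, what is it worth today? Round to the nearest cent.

£1,191,333.33

PV = D₁/(r − g) = 53610/(0.098 − 0.053) = 1,191,333.3333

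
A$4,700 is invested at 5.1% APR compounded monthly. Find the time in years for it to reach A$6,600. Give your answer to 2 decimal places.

6.67 years

Periodic rate i = 0.051/12 = 0.00425.
(1+i)^n = 6600/4700 = 1.40426, so n = ln 1.40426 / ln 1.00425 = 80.0537 months
= 80.0537/12 years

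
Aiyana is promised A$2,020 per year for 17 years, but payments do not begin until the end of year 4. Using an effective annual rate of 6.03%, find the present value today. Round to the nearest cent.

PV at t=3 (ordinary 17-year annuity): 2020 × a(17|0.0603) = 2020 × 10.454690 = 21,118.4733
PV₀ = 21,118.4733 / (1+0.0603)^3 = 21,118.4733 / 1.192028 = 17,716.4309

A$17,716.43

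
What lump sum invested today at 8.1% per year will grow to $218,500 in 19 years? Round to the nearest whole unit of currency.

PV = 218,500 / (1 + 0.081)^19 = 218,500 / 4.392261 = 49,746.5831

$49,747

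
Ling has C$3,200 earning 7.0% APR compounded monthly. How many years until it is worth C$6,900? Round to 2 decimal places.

11.01 years

Periodic rate i = 0.07/12 = 0.00583333.
n = ln(6900/3200) / ln(1+0.00583333) = ln(2.15625) / 0.005816 = 132.1045 months
= 132.1045/12 years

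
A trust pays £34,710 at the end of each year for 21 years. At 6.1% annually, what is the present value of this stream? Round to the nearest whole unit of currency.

Annuity factor a(21|0.061) = 11.665773; PV = 34710 × 11.665773 = 404,918.9871

£404,919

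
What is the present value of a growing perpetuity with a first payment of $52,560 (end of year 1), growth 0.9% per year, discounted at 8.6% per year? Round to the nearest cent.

PV = PMT / (i − g) = 52560 / (0.086 − 0.009) = 52560 / 0.077000 = 682,597.4026

$682,597.40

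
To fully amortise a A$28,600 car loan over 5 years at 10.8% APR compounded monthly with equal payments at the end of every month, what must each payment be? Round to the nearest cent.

With 12 periods per year: i = 0.009, n = 60.
PMT = 28600 / ( [1 − (1+0.009)^(−60)] / 0.009 ) = 28600 / 46.204712 = 618.9845

A$618.98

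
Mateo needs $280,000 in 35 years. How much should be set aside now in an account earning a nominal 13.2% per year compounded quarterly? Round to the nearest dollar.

$2,972

Periodic rate i = 0.132/4 = 0.033; n = 35 × 4 = 140 periods.
Discount factor = (1+0.033)^(−140) = 0.010616; PV = 280,000 × 0.010616 = 2,972.4395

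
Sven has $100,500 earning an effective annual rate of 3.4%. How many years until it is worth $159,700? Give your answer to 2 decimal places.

n = ln(159700/100500) / ln(1+0.034) = ln(1.58905) / 0.033435 = 13.8520 years

13.85 years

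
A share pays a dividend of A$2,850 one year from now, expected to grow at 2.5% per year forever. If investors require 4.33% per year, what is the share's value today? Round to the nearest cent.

A$155,737.70

PV = PMT / (i − g) = 2850 / (0.0433 − 0.025) = 2850 / 0.018300 = 155,737.7049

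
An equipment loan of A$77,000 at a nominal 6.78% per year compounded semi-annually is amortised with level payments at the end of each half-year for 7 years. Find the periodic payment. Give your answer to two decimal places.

Periodic rate i = 0.0678/2 = 0.0339; n = 7 × 2 = 14 periods.
Annuity-PV factor = 11.001546; PMT = 77000 / 11.001546 = 6,999.0164

A$6,999.02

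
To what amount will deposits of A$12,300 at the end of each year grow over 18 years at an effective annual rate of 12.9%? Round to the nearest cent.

A$751,500.90

FV = PMT · [(1+i)^n − 1] / i = 12300 · 61.097634 = 751,500.8975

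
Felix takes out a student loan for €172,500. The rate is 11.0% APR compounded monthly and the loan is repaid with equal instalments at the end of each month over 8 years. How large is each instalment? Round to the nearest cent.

€2,709.70

With 12 periods per year: i = 0.00916667, n = 96.
PMT = 172500 / ( [1 − (1+0.00916667)^(−96)] / 0.00916667 ) = 172500 / 63.660103 = 2,709.7034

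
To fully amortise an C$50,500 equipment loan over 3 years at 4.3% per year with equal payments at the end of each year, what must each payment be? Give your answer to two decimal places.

Annuity-PV factor = 2.759365; PMT = 50500 / 2.759365 = 18,301.3102

C$18,301.31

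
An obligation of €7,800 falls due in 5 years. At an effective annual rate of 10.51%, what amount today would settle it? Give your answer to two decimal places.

PV = 7,800 / (1 + 0.1051)^5 = 7,800 / 1.648192 = 4,732.4573

€4,732.46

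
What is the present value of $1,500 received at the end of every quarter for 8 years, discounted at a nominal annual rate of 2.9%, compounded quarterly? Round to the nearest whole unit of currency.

$42,701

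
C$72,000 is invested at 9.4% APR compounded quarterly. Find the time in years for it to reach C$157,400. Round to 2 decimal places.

8.42 years

Periodic rate i = 0.094/4 = 0.0235.
n = ln(157400/72000) / ln(1+0.0235) = ln(2.18611) / 0.023228 = 33.6714 quarters
= 33.6714/4 years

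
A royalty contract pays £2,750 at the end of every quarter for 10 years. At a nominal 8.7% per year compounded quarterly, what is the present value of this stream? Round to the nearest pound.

£72,970

i = 0.087/4 = 0.02175 per quarter; n = 10·4 = 40.
Annuity factor a(40|0.02175) = 26.534387; PV = 2750 × 26.534387 = 72,969.5649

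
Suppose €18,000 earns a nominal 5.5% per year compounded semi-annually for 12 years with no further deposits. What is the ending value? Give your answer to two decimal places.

With 2 periods per year: i = 0.0275, n = 24.
FV = PV·(1+i)^n = 18,000 × 1.917626 = 34,517.2699

€34,517.27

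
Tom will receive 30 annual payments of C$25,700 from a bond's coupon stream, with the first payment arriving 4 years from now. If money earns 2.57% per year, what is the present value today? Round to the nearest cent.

Value one period before first payment (t=3): 25700 × [1 − (1+0.0257)^(−30)] / 0.0257 = 25700 × 20.736268 = 532,922.0832
PV₀ = 532,922.0832 / (1+0.0257)^3 = 532,922.0832 / 1.079098 = 493,858.6335

C$493,858.63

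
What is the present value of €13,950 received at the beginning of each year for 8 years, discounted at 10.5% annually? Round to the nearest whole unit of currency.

Annuity factor a(8|0.105) × (1+i) = 5.789303; PV = 13950 × 5.789303 = 80,760.7715
(Beginning-of-period payments → annuity-due factor ×(1+i).)

€80,761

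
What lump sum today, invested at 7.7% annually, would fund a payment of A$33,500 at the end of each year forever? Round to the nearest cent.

PV = C/r = 33500/0.077 = 435,064.9351

A$435,064.94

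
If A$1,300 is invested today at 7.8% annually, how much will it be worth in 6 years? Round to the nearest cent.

FV = PV·(1+i)^n = 1,300 × 1.569324 = 2,040.1210

A$2,040.12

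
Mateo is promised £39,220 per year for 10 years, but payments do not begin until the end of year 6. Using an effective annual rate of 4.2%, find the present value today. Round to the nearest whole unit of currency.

£256,404

PV at t=5 (ordinary 10-year annuity): 39220 × a(10|0.042) = 39220 × 8.030740 = 314,965.6311
Discount back 5 years: 314,965.6311 × (1+0.042)^(−5) = 314,965.6311 × 0.814069 = 256,403.8675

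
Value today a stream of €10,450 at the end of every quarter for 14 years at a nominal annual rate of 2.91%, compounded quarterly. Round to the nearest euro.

i = 0.0291/4 = 0.007275 per quarter; n = 14·4 = 56.
PV = 10450 × [1 − (1+0.007275)^(−56)] / 0.007275 = 10450 × 45.861170 = 479,249.2258

€479,249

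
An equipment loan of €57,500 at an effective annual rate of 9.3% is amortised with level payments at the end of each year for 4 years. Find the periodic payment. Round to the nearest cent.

PMT = 57500 / ( [1 − (1+0.093)^(−4)] / 0.093 ) = 57500 / 3.218501 = 17,865.4596

€17,865.46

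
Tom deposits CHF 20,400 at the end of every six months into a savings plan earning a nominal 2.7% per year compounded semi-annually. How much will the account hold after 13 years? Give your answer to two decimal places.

Periodic rate i = 0.027/2 = 0.0135; n = 13 × 2 = 26 periods.
FV = PMT · [(1+i)^n − 1] / i = 20400 · 30.900425 = 630,368.6668

CHF 630,368.67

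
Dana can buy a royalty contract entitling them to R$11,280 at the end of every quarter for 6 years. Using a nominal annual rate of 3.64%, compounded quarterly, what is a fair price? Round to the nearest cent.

With 4 periods per year: i = 0.0091, n = 24.
Annuity factor a(24|0.0091) = 21.472726; PV = 11280 × 21.472726 = 242,212.3522

R$242,212.35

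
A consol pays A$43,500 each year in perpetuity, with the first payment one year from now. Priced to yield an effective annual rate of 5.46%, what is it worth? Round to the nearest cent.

A$796,703.30

PV = C/r = 43500/0.0546 = 796,703.2967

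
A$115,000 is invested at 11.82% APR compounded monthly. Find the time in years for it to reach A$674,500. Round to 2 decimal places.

15.04 years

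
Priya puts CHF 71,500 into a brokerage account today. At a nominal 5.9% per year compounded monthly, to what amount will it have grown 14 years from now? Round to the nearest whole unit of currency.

With 12 periods per year: i = 0.00491667, n = 168.
FV = PV·(1+i)^n = 71,500 × 2.279545 = 162,987.4979

CHF 162,987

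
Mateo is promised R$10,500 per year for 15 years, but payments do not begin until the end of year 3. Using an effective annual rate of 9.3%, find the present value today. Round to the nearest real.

Value one period before first payment (t=2): 10500 × [1 − (1+0.093)^(−15)] / 0.093 = 10500 × 7.919897 = 83,158.9143
PV₀ = 83,158.9143 / (1+0.093)^2 = 83,158.9143 / 1.194649 = 69,609.4956

R$69,609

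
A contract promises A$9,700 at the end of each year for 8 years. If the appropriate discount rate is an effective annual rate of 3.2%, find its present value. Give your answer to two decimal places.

A$67,520.18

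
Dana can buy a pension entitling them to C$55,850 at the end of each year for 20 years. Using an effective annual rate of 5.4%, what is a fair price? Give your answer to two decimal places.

C$673,001.49

PV = 55850 × [1 − (1+0.054)^(−20)] / 0.054 = 55850 × 12.050161 = 673,001.4865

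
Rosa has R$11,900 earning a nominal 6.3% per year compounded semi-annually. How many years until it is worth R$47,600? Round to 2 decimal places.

22.35 years

Periodic rate i = 0.063/2 = 0.0315.
n = ln(47600/11900) / ln(1+0.0315) = ln(4.00000) / 0.031014 = 44.6989 half-years
= 44.6989/2 years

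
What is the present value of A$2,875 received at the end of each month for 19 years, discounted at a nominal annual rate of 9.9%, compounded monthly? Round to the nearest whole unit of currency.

With 12 periods per year: i = 0.00825, n = 228.
PV = 2875 × [1 − (1+0.00825)^(−228)] / 0.00825 = 2875 × 102.591702 = 294,951.1430

A$294,951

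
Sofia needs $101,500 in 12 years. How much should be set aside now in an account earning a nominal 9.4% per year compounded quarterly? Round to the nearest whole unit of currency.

$33,285

With 4 periods per year: i = 0.0235, n = 48.
PV = 101,500 / (1 + 0.0235)^48 = 101,500 / 3.049416 = 33,285.0632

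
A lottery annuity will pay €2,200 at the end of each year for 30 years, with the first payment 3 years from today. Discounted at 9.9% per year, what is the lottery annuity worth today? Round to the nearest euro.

Value one period before first payment (t=2): 2200 × [1 − (1+0.099)^(−30)] / 0.099 = 2200 × 9.506124 = 20,913.4722
Discount back 2 years: 20,913.4722 × (1+0.099)^(−2) = 20,913.4722 × 0.827951 = 17,315.3294

€17,315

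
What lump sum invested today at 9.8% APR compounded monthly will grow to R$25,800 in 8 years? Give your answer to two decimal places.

R$11,817.23

i = 0.098/12 = 0.00816667 per month; n = 8·12 = 96.
Discount factor = (1+0.00816667)^(−96) = 0.458032; PV = 25,800 × 0.458032 = 11,817.2284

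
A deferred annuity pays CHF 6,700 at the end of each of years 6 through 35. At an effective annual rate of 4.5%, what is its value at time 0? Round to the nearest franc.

PV at t=5 (ordinary 30-year annuity): 6700 × a(30|0.045) = 6700 × 16.288889 = 109,135.5532
PV₀ = 109,135.5532 / (1+0.045)^5 = 109,135.5532 / 1.246182 = 87,575.9389

CHF 87,576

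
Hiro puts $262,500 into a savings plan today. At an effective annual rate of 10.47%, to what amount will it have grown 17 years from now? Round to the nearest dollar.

$1,426,538

FV = PV·(1+i)^n = 262,500 × 5.434430 = 1,426,537.9377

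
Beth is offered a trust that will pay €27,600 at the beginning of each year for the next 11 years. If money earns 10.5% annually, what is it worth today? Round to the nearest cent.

€193,607.73

PV = 27600 × [1 − (1+0.105)^(−11)] / 0.105 × (1+i) = 27600 × 7.014773 = 193,607.7276
Payments are at the start of each period, so multiply by (1+i).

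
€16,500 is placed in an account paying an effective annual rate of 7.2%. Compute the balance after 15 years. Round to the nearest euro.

FV = 16,500 × (1 + 0.072)^15 = 46,817.2311

€46,817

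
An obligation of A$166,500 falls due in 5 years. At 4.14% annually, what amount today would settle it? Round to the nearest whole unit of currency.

PV = FV·(1+i)^(−n) = 166,500 × 0.816417 = 135,933.4599

A$135,933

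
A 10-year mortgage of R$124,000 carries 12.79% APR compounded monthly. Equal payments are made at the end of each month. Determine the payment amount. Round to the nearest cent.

With 12 periods per year: i = 0.0106583, n = 120.
Annuity-PV factor = 67.533496; PMT = 124000 / 67.533496 = 1,836.1259

R$1,836.13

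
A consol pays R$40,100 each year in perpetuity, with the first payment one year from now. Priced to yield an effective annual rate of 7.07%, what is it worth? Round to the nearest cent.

R$567,185.29

PV = C/r = 40100/0.0707 = 567,185.2900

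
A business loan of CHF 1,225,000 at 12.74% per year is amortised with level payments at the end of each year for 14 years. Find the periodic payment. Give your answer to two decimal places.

PMT = 1.225e+06 / ( [1 − (1+0.1274)^(−14)] / 0.1274 ) = 1.225e+06 / 6.384629 = 191,867.0578

CHF 191,867.06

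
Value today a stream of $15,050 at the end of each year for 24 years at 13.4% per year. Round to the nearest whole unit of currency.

$106,822

PV = 15050 × [1 − (1+0.134)^(−24)] / 0.134 = 15050 × 7.097780 = 106,821.5863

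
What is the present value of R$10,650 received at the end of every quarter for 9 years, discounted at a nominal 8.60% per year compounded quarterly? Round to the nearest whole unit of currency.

R$265,030

With 4 periods per year: i = 0.0215, n = 36.
PV = 10650 × [1 − (1+0.0215)^(−36)] / 0.0215 = 10650 × 24.885429 = 265,029.8230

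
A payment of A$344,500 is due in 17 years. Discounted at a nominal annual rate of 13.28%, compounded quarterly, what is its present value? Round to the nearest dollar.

Periodic rate i = 0.1328/4 = 0.0332; n = 17 × 4 = 68 periods.
PV = FV·(1+i)^(−n) = 344,500 × 0.108508 = 37,380.9381

A$37,381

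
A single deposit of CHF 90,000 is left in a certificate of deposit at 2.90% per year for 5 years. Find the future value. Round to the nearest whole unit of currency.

CHF 103,829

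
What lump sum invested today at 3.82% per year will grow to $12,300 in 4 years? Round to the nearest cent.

PV = 12,300 / (1 + 0.0382)^4 = 12,300 / 1.161781 = 10,587.1975

$10,587.20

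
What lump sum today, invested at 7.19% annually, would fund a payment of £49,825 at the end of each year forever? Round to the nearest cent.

£692,976.36

PV = C/r = 49825/0.0719 = 692,976.3561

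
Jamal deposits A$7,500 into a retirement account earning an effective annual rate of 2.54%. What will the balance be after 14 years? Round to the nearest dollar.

FV = 7,500 × (1 + 0.0254)^14 = 10,655.3482

A$10,655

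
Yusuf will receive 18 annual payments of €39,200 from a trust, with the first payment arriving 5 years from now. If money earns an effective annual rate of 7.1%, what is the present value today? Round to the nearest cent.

€297,549.02

Value one period before first payment (t=4): 39200 × [1 − (1+0.071)^(−18)] / 0.071 = 39200 × 9.986892 = 391,486.1587
Discount back 4 years: 391,486.1587 × (1+0.071)^(−4) = 391,486.1587 × 0.760050 = 297,549.0229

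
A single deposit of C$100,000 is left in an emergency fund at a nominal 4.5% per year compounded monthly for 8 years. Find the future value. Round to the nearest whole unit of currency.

Periodic rate i = 0.045/12 = 0.00375; n = 8 × 12 = 96 periods.
FV = PV·(1+i)^n = 100,000 × 1.432365 = 143,236.4654

C$143,236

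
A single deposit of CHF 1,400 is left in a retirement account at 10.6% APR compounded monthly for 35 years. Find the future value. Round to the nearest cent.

Periodic rate i = 0.106/12 = 0.00883333; n = 35 × 12 = 420 periods.
FV = 1,400 × (1 + 0.00883333)^420 = 56,271.1665

CHF 56,271.17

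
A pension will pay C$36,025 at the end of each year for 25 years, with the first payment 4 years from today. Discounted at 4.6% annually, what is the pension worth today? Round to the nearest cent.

C$461,997.20

Value one period before first payment (t=3): 36025 × [1 − (1+0.046)^(−25)] / 0.046 = 36025 × 14.676767 = 528,730.5358
PV₀ = 528,730.5358 / (1+0.046)^3 = 528,730.5358 / 1.144445 = 461,997.1956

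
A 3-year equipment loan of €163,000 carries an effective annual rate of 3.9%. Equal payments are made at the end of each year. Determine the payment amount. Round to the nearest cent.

€58,625.37

PMT = 163000 / ( [1 − (1+0.039)^(−3)] / 0.039 ) = 163000 / 2.780366 = 58,625.3670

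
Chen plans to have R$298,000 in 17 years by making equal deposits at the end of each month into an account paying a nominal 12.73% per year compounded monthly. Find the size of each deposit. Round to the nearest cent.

i = 0.1273/12 = 0.0106083 per month; n = 17·12 = 204.
FV-annuity factor = 717.179978; PMT = 298000 / 717.179978 = 415.5163

R$415.52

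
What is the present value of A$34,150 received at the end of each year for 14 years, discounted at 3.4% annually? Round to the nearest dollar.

A$375,450

Annuity factor a(14|0.034) = 10.994143; PV = 34150 × 10.994143 = 375,449.9951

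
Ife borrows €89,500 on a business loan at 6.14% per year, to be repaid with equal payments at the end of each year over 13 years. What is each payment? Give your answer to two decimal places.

€10,192.77

PMT = 89500 / ( [1 − (1+0.0614)^(−13)] / 0.0614 ) = 89500 / 8.780732 = 10,192.7725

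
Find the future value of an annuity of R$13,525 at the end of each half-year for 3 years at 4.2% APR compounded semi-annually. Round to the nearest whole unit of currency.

With 2 periods per year: i = 0.021, n = 6.
Accumulation factor s(6|0.021) = 6.323960; FV = 13525 × 6.323960 = 85,531.5602

R$85,532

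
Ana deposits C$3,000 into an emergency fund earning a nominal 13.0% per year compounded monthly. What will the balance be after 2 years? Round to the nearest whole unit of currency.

With 12 periods per year: i = 0.0108333, n = 24.
FV = 3,000 × (1 + 0.0108333)^24 = 3,885.3538

C$3,885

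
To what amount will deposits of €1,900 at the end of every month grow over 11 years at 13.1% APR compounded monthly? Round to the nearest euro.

€555,564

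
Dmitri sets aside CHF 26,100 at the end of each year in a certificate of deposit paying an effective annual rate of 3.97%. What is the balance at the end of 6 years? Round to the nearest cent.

FV = 26100 × [(1+0.0397)^6 − 1] / 0.0397 = 26100 × 6.627975 = 172,990.1570

CHF 172,990.16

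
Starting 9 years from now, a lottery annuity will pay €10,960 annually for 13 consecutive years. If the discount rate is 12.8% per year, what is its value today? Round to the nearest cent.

Value one period before first payment (t=8): 10960 × [1 − (1+0.128)^(−13)] / 0.128 = 10960 × 6.180306 = 67,736.1555
PV₀ = 67,736.1555 / (1+0.128)^8 = 67,736.1555 / 2.621035 = 25,843.2868

€25,843.29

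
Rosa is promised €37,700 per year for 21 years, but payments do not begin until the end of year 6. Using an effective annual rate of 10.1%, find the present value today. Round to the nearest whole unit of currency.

PV at t=5 (ordinary 21-year annuity): 37700 × a(21|0.101) = 37700 × 8.588352 = 323,780.8792
Discount back 5 years: 323,780.8792 × (1+0.101)^(−5) = 323,780.8792 × 0.618107 = 200,131.1096

€200,131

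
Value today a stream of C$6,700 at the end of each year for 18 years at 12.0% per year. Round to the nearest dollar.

C$48,573

Annuity factor a(18|0.12) = 7.249670; PV = 6700 × 7.249670 = 48,572.7896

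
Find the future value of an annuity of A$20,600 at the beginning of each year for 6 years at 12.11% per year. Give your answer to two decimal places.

FV = PMT · [(1+i)^n − 1] / i × (1+i) = 20600 · 9.123243 = 187,938.8006
(annuity-due: payments at period start, so ×(1+i).)

A$187,938.80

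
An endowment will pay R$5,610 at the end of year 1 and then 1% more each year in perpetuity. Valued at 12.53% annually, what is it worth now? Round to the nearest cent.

PV = PMT / (i − g) = 5610 / (0.1253 − 0.01) = 5610 / 0.115300 = 48,655.6808

R$48,655.68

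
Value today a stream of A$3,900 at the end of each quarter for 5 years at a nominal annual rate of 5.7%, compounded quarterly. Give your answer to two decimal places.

A$67,455.36

With 4 periods per year: i = 0.01425, n = 20.
PV = PMT · [1 − (1+i)^(−n)] / i = 3900 · 17.296247 = 67,455.3628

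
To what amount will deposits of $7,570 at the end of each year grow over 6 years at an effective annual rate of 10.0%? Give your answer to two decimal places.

FV = 7570 × [(1+0.1)^6 − 1] / 0.1 = 7570 × 7.715610 = 58,407.1677

$58,407.17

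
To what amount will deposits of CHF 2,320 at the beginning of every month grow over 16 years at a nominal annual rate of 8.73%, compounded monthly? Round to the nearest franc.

Periodic rate i = 0.0873/12 = 0.007275; n = 16 × 12 = 192 periods.
Accumulation factor s(192|0.007275) × (1+i) = 418.397341; FV = 2320 × 418.397341 = 970,681.8306
(annuity-due: payments at period start, so ×(1+i).)

CHF 970,682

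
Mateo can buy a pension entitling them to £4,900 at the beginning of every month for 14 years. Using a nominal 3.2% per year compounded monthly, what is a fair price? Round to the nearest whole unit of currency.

i = 0.032/12 = 0.00266667 per month; n = 14·12 = 168.
PV = 4900 × [1 − (1+0.00266667)^(−168)] / 0.00266667 × (1+i) = 4900 × 135.628554 = 664,579.9165
Payments are at the start of each period, so multiply by (1+i).

£664,580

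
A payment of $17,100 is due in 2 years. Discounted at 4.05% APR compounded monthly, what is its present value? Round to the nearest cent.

$15,771.66

Periodic rate i = 0.0405/12 = 0.003375; n = 2 × 12 = 24 periods.
Discount factor = (1+0.003375)^(−24) = 0.922319; PV = 17,100 × 0.922319 = 15,771.6629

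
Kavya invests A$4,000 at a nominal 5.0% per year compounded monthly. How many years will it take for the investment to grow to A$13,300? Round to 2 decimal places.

Periodic rate i = 0.05/12 = 0.00416667.
n = ln(13300/4000) / ln(1+0.00416667) = ln(3.32500) / 0.004158 = 288.9530 months
= 288.9530/12 years

24.08 years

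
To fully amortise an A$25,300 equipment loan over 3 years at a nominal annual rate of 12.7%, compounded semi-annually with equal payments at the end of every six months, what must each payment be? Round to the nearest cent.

Periodic rate i = 0.127/2 = 0.0635; n = 3 × 2 = 6 periods.
Annuity-PV factor = 4.863711; PMT = 25300 / 4.863711 = 5,201.7890

A$5,201.79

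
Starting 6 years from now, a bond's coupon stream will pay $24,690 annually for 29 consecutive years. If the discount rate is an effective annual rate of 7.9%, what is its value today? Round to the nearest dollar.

$190,132

Value one period before first payment (t=5): 24690 × [1 − (1+0.079)^(−29)] / 0.079 = 24690 × 11.262660 = 278,075.0708
PV₀ = 278,075.0708 / (1+0.079)^5 = 278,075.0708 / 1.462538 = 190,131.8321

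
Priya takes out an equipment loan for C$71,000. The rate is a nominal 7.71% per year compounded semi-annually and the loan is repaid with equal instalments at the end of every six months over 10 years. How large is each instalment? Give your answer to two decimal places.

i = 0.0771/2 = 0.03855 per half-year; n = 10·2 = 20.
Annuity-PV factor = 13.766502; PMT = 71000 / 13.766502 = 5,157.4466

C$5,157.45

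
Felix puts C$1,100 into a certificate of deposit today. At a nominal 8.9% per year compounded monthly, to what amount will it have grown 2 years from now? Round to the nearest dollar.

C$1,313

i = 0.089/12 = 0.00741667 per month; n = 2·12 = 24.
FV = 1,100 × (1 + 0.00741667)^24 = 1,313.4448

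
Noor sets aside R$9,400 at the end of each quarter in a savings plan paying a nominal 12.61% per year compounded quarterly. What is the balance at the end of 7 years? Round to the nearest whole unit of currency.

Periodic rate i = 0.1261/4 = 0.031525; n = 7 × 4 = 28 periods.
Accumulation factor s(28|0.031525) = 43.923778; FV = 9400 × 43.923778 = 412,883.5126

R$412,884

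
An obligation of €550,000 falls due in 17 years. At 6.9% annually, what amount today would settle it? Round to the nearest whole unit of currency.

PV = 550,000 / (1 + 0.069)^17 = 550,000 / 3.109002 = 176,905.6489

€176,906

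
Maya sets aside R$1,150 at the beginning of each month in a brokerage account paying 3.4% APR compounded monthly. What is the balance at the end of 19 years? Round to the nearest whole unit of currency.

R$368,833

i = 0.034/12 = 0.00283333 per month; n = 19·12 = 228.
FV = PMT · [(1+i)^n − 1] / i × (1+i) = 1150 · 320.724510 = 368,833.1870
(annuity-due: payments at period start, so ×(1+i).)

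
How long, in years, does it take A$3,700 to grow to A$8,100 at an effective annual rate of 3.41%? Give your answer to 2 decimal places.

23.37 years

n = ln(8100/3700) / ln(1+0.0341) = ln(2.18919) / 0.033531 = 23.3670 years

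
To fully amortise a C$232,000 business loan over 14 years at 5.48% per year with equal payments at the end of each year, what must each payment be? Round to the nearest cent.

C$24,162.32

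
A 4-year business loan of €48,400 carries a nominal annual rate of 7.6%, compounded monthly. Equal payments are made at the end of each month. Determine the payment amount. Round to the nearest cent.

€1,172.52

Periodic rate i = 0.076/12 = 0.00633333; n = 4 × 12 = 48 periods.
PMT = 48400 / ( [1 − (1+0.00633333)^(−48)] / 0.00633333 ) = 48400 / 41.278652 = 1,172.5189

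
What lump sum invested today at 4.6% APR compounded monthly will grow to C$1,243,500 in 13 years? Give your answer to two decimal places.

With 12 periods per year: i = 0.00383333, n = 156.
PV = 1,243,500 / (1 + 0.00383333)^156 = 1,243,500 / 1.816400 = 684,595.7439

C$684,595.74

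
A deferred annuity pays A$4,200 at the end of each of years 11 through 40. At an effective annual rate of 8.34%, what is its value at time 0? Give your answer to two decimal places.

Value one period before first payment (t=10): 4200 × [1 − (1+0.0834)^(−30)] / 0.0834 = 4200 × 10.906059 = 45,805.4472
Discount back 10 years: 45,805.4472 × (1+0.0834)^(−10) = 45,805.4472 × 0.448861 = 20,560.2701

A$20,560.27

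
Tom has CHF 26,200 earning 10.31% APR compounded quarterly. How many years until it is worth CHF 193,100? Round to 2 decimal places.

19.62 years

Periodic rate i = 0.1031/4 = 0.025775.
(1+i)^n = 193100/26200 = 7.37023, so n = ln 7.37023 / ln 1.02578 = 78.4901 quarters
= 78.4901/4 years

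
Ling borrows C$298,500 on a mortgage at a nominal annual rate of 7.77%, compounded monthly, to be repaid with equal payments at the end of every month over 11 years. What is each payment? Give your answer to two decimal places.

i = 0.0777/12 = 0.006475 per month; n = 11·12 = 132.
PMT = 298500 / ( [1 − (1+0.006475)^(−132)] / 0.006475 ) = 298500 / 88.558378 = 3,370.6580

C$3,370.66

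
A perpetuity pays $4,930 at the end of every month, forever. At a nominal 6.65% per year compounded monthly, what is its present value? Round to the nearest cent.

Periodic rate i = 0.0665/12 = 0.00554167.
PV = PMT / i = 4930 / 0.00554167 = 889,624.0602

$889,624.06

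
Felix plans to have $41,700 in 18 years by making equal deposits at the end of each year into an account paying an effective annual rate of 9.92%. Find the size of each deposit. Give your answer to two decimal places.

$921.80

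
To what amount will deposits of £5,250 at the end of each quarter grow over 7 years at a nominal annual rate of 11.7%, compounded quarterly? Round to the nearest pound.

i = 0.117/4 = 0.02925 per quarter; n = 7·4 = 28.
FV = 5250 × [(1+0.02925)^28 − 1] / 0.02925 = 5250 × 42.452522 = 222,875.7410

£222,876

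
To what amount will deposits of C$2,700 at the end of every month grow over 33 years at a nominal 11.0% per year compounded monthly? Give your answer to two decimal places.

C$10,631,413.76

Periodic rate i = 0.11/12 = 0.00916667; n = 33 × 12 = 396 periods.
Accumulation factor s(396|0.00916667) = 3937.560650; FV = 2700 × 3937.560650 = 10,631,413.7558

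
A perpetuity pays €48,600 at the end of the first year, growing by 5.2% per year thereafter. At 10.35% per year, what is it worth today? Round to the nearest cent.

PV = D₁/(r − g) = 48600/(0.1035 − 0.052) = 943,689.3204

€943,689.32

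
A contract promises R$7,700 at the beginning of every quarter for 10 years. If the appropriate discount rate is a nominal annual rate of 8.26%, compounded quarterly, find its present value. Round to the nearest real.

R$212,556

i = 0.0826/4 = 0.02065 per quarter; n = 10·4 = 40.
PV = 7700 × [1 − (1+0.02065)^(−40)] / 0.02065 × (1+i) = 7700 × 27.604721 = 212,556.3525
Payments are at the start of each period, so multiply by (1+i).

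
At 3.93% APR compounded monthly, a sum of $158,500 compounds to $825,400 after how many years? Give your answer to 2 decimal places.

42.06 years

Periodic rate i = 0.0393/12 = 0.003275.
n = ln(825400/158500) / ln(1+0.003275) = ln(5.20757) / 0.003270 = 504.6761 months
= 504.6761/12 years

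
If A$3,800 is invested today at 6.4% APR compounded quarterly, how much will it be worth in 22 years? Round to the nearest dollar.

With 4 periods per year: i = 0.016, n = 88.
FV = PV·(1+i)^n = 3,800 × 4.042465 = 15,361.3681

A$15,361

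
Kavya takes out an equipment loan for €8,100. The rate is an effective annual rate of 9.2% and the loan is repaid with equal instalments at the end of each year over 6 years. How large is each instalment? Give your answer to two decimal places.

€1,816.43

Annuity-PV factor = 4.459295; PMT = 8100 / 4.459295 = 1,816.4307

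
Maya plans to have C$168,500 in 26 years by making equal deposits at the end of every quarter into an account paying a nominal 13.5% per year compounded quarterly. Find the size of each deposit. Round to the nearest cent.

C$186.05

i = 0.135/4 = 0.03375 per quarter; n = 26·4 = 104.
FV-annuity factor = 905.648048; PMT = 168500 / 905.648048 = 186.0546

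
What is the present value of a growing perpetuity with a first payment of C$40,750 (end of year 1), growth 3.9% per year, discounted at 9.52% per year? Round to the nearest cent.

PV = D₁/(r − g) = 40750/(0.0952 − 0.039) = 725,088.9680

C$725,088.97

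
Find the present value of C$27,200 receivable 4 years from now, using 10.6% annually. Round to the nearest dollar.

Discount factor = (1+0.106)^(−4) = 0.668312; PV = 27,200 × 0.668312 = 18,178.0961

C$18,178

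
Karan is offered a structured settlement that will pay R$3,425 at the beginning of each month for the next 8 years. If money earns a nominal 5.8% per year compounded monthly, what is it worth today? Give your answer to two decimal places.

R$263,836.61

Periodic rate i = 0.058/12 = 0.00483333; n = 8 × 12 = 96 periods.
PV = PMT · [1 − (1+i)^(−n)] / i × (1+i) = 3425 · 77.032588 = 263,836.6126
(Beginning-of-period payments → annuity-due factor ×(1+i).)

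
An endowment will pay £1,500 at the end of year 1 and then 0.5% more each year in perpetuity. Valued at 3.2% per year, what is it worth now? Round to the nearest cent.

PV = PMT / (i − g) = 1500 / (0.032 − 0.005) = 1500 / 0.027000 = 55,555.5556

£55,555.56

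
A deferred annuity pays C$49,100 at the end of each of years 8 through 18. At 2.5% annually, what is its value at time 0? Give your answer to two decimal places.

C$392,995.08

Value one period before first payment (t=7): 49100 × [1 − (1+0.025)^(−11)] / 0.025 = 49100 × 9.514209 = 467,147.6478
PV₀ = 467,147.6478 / (1+0.025)^7 = 467,147.6478 / 1.188686 = 392,995.0758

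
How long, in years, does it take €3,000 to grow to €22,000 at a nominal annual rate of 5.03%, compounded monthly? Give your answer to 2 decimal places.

Periodic rate i = 0.0503/12 = 0.00419167.
(1+i)^n = 22000/3000 = 7.33333, so n = ln 7.33333 / ln 1.00419 = 476.3268 months
= 476.3268/12 years

39.69 years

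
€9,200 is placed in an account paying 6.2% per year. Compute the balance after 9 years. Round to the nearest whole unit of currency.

FV = 9,200 × (1 + 0.062)^9 = 15,809.1485

€15,809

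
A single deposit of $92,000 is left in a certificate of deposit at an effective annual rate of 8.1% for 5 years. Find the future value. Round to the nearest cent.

$135,805.17

92,000 × (1+0.081)^5 = 92,000 × 1.476143 = 135,805.1680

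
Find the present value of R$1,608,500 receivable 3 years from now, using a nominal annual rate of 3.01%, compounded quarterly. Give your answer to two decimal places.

With 4 periods per year: i = 0.007525, n = 12.
PV = 1,608,500 / (1 + 0.007525)^12 = 1,608,500 / 1.094133 = 1,470,114.2613

R$1,470,114.26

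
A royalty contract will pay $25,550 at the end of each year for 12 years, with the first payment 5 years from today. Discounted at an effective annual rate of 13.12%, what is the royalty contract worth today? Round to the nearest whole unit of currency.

$91,841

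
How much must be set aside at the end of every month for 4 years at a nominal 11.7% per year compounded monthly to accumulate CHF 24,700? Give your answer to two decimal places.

Periodic rate i = 0.117/12 = 0.00975; n = 4 × 12 = 48 periods.
PMT = 24700 / ( [(1+0.00975)^48 − 1] / 0.00975 ) = 24700 / 60.839171 = 405.9884

CHF 405.99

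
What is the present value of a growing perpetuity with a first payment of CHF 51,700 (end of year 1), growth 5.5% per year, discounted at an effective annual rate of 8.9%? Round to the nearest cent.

PV = D₁/(r − g) = 51700/(0.089 − 0.055) = 1,520,588.2353

CHF 1,520,588.24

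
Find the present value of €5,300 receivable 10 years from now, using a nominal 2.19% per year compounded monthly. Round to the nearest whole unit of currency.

€4,258

i = 0.0219/12 = 0.001825 per month; n = 10·12 = 120.
Discount factor = (1+0.001825)^(−120) = 0.803482; PV = 5,300 × 0.803482 = 4,258.4550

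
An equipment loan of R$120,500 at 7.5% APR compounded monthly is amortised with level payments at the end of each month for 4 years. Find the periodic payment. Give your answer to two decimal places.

R$2,913.56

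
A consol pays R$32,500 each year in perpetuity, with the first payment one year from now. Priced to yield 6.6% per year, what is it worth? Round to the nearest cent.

PV = C/r = 32500/0.066 = 492,424.2424

R$492,424.24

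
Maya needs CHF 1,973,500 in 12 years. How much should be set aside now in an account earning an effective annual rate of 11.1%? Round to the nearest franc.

CHF 558,044

Discount factor = (1+0.111)^(−12) = 0.282769; PV = 1,973,500 × 0.282769 = 558,043.9748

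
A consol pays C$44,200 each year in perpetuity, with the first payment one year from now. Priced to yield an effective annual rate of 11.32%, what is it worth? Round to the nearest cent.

C$390,459.36

PV = C/r = 44200/0.1132 = 390,459.3640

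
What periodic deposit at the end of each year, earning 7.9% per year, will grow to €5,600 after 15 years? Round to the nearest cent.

PMT = 5600 / ( [(1+0.079)^15 − 1] / 0.079 ) = 5600 / 26.941717 = 207.8561

€207.86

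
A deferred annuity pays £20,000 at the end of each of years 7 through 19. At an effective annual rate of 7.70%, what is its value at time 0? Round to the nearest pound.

£102,984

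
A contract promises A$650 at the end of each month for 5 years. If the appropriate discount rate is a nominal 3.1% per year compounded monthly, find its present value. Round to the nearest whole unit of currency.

A$36,085

Periodic rate i = 0.031/12 = 0.00258333; n = 5 × 12 = 60 periods.
Annuity factor a(60|0.00258333) = 55.514957; PV = 650 × 55.514957 = 36,084.7220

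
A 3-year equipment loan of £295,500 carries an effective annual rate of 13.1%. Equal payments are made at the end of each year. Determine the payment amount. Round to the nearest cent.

PMT = 295500 / ( [1 − (1+0.131)^(−3)] / 0.131 ) = 295500 / 2.357149 = 125,363.3003

£125,363.30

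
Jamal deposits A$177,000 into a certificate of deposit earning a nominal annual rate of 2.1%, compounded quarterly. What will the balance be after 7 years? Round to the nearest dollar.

A$204,950

With 4 periods per year: i = 0.00525, n = 28.
FV = 177,000 × (1 + 0.00525)^28 = 204,949.8270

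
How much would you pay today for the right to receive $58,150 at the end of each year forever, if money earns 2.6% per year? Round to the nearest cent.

PV = C/r = 58150/0.026 = 2,236,538.4615

$2,236,538.46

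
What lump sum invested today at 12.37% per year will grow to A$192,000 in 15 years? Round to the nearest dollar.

PV = FV·(1+i)^(−n) = 192,000 × 0.173878 = 33,384.5492

A$33,385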